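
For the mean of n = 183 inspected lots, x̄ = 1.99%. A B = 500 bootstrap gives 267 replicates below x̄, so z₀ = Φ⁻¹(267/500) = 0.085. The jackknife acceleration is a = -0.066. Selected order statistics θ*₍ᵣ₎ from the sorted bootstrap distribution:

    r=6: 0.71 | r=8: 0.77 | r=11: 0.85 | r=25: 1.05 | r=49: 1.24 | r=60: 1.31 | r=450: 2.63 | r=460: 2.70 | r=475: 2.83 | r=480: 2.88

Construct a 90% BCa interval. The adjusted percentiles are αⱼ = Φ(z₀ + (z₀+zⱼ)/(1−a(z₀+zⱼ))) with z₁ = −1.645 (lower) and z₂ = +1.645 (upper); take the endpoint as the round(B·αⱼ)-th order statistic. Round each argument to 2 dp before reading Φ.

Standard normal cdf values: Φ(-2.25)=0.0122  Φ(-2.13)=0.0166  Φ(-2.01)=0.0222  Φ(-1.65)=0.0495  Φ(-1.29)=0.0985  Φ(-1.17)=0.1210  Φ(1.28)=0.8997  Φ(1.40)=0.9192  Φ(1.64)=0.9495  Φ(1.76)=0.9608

(1.05, 2.83)

Lower: z₀ + z₁ = 0.085 + (-1.645) = -1.560; 1 − a(z₀+z₁) = 1 − (-0.066)(-1.560) = 0.8970; argument = 0.085 + (-1.560)/0.8970 = -1.6541 → -1.65.
α₁ = Φ(-1.65) = 0.0495; rank = round(500 × 0.0495) = 25; θ*₍25₎ = 1.05.
Upper: z₀ + z₂ = 1.730; 1 − a(z₀+z₂) = 1.1142; argument = 1.6377 → 1.64; α₂ = 0.9495; rank = 475; θ*₍475₎ = 2.83.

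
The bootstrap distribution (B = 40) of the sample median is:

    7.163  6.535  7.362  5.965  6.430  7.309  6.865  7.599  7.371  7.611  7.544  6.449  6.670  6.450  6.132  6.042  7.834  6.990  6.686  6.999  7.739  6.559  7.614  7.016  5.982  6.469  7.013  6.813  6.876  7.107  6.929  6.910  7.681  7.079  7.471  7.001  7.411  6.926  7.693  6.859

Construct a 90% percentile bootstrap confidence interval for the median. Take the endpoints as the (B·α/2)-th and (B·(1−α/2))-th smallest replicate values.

(5.982, 7.693)

Sorted replicates: 5.965, 5.982, 6.042, 6.132, 6.430, 6.449, 6.450, 6.469, 6.535, 6.559, 6.670, 6.686, 6.813, 6.859, 6.865, 6.876, 6.910, 6.926, 6.929, 6.990, 6.999, 7.001, 7.013, 7.016, 7.079, 7.107, 7.163, 7.309, 7.362, 7.371, 7.411, 7.471, 7.544, 7.599, 7.611, 7.614, 7.681, 7.693, 7.739, 7.834
α = 0.10; lower rank = 40 × 0.050 = 2; upper rank = 40 × 0.950 = 38.
The 2nd smallest replicate is 5.982; the 38th is 7.693.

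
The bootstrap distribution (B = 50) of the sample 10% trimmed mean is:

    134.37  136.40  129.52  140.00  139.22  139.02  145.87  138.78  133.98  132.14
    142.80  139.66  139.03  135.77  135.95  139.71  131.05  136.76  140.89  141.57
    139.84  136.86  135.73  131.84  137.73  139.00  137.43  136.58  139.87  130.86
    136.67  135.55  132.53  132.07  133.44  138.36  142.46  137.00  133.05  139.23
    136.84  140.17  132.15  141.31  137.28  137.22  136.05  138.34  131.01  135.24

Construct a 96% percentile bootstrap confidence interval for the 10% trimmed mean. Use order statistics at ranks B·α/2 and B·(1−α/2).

(129.52, 142.80)

Sorted replicates: 129.52, 130.86, 131.01, 131.05, 131.84, 132.07, 132.14, 132.15, 132.53, 133.05, 133.44, 133.98, 134.37, 135.24, 135.55, 135.73, 135.77, 135.95, 136.05, 136.40, 136.58, 136.67, 136.76, 136.84, 136.86, 137.00, 137.22, 137.28, 137.43, 137.73, 138.34, 138.36, 138.78, 139.00, 139.02, 139.03, 139.22, 139.23, 139.66, 139.71, 139.84, 139.87, 140.00, 140.17, 140.89, 141.31, 141.57, 142.46, 142.80, 145.87
α = 0.04; lower rank = 50 × 0.020 = 1; upper rank = 50 × 0.980 = 49.
The 1st smallest replicate is 129.52; the 49th is 142.80.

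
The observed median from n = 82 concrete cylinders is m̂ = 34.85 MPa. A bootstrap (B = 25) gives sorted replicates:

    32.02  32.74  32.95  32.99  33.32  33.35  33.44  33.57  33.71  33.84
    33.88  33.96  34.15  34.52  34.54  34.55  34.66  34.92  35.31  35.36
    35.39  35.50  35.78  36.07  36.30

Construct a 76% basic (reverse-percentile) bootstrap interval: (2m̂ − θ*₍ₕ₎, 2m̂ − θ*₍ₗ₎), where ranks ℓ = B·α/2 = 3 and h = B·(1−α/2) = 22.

(34.20, 36.75)

Percentile endpoints at ranks 3 and 22: θ*₍3₎ = 32.95, θ*₍22₎ = 35.50.
Basic interval reflects these around m̂:
  lower = 2 × 34.85 − 35.50 = 34.20
  upper = 2 × 34.85 − 32.95 = 36.75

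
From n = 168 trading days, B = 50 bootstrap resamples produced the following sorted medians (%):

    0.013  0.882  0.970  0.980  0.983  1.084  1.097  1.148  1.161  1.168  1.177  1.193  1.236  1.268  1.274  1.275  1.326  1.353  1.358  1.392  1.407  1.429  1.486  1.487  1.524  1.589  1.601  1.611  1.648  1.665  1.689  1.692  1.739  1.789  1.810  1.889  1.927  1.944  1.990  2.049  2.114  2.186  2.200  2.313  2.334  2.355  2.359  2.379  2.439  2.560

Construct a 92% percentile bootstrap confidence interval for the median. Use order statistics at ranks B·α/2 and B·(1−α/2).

α = 0.08; lower rank = 50 × 0.040 = 2; upper rank = 50 × 0.960 = 48.
The 2nd smallest replicate is 0.882; the 48th is 2.379.

(0.882, 2.379)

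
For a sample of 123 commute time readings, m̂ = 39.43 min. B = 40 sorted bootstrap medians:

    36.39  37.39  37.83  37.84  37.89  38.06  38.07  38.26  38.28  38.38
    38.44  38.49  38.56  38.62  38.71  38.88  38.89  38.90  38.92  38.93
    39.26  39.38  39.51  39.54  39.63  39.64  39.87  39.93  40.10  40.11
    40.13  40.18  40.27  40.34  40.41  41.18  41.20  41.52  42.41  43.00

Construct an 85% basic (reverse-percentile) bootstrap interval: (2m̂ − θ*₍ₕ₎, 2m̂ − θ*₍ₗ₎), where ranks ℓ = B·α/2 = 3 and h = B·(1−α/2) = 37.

(37.66, 41.03)

Percentile endpoints at ranks 3 and 37: θ*₍3₎ = 37.83, θ*₍37₎ = 41.20.
Basic interval reflects these around m̂:
  lower = 2 × 39.43 − 41.20 = 37.66
  upper = 2 × 39.43 − 37.83 = 41.03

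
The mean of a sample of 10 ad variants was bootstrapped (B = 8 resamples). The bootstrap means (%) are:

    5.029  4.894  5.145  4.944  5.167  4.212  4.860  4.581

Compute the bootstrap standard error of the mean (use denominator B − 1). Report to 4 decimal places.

SE* = 0.3184

Bootstrap SE is the standard deviation of the 8 replicate means.
Mean of replicates: (5.029 + 4.894 + 5.145 + 4.944 + 5.167 + 4.212 + 4.860 + 4.581) / 8 = 38.83200 / 8 = 4.85400
Sum of squared deviations: (+0.17500)² + (+0.04000)² + (+0.29100)² + (+0.09000)² + (+0.31300)² + (−0.64200)² + (+0.00600)² + (−0.27300)² = 0.70970
Variance = 0.70970 / 7 = 0.10139
SE* = √0.10139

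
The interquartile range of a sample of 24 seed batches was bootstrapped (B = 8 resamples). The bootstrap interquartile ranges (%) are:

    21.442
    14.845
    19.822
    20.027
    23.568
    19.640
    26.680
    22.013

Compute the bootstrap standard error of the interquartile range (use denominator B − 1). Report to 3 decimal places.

Bootstrap SE is the standard deviation of the 8 replicate interquartile ranges.
Mean of replicates: (21.442 + 14.845 + 19.822 + 20.027 + 23.568 + 19.640 + 26.680 + 22.013) / 8 = 168.0370 / 8 = 21.0046
Sum of squared deviations: (+0.4374)² + (−6.1596)² + (−1.1826)² + (−0.9776)² + (+2.5634)² + (−1.3646)² + (+5.6754)² + (+1.0084)² = 82.1464
Variance = 82.1464 / 7 = 11.7352
SE* = √11.7352

SE* = 3.426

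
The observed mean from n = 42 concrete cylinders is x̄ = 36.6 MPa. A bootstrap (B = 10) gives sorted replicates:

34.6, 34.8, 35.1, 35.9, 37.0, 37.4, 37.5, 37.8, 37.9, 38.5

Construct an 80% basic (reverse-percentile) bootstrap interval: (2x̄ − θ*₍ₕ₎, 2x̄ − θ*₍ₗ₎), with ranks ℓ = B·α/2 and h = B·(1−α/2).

(35.3, 38.6)

Percentile endpoints at ranks 1 and 9: θ*₍1₎ = 34.6, θ*₍9₎ = 37.9.
Basic interval reflects these around x̄:
  lower = 2 × 36.6 − 37.9 = 35.3
  upper = 2 × 36.6 − 34.6 = 38.6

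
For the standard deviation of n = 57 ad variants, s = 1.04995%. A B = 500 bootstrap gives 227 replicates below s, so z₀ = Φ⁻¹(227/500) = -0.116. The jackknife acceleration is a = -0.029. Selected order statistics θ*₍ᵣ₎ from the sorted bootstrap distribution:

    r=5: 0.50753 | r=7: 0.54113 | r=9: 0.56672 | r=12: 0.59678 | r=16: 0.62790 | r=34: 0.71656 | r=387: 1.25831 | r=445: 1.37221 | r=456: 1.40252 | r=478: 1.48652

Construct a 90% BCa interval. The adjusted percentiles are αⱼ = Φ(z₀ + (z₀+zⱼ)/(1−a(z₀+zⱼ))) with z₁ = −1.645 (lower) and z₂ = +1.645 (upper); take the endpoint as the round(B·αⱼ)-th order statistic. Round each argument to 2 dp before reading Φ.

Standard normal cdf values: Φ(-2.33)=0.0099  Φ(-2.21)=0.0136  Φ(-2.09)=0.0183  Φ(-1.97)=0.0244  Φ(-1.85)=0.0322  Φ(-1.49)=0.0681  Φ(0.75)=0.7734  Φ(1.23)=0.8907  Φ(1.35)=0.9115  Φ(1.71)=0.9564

(0.59678, 1.40252)

Lower: z₀ + z₁ = -0.116 + (-1.645) = -1.761; 1 − a(z₀+z₁) = 1 − (-0.029)(-1.761) = 0.9489; argument = -0.116 + (-1.761)/0.9489 = -1.9718 → -1.97.
α₁ = Φ(-1.97) = 0.0244; rank = round(500 × 0.0244) = 12; θ*₍12₎ = 0.59678.
Upper: z₀ + z₂ = 1.529; 1 − a(z₀+z₂) = 1.0443; argument = 1.3481 → 1.35; α₂ = 0.9115; rank = 456; θ*₍456₎ = 1.40252.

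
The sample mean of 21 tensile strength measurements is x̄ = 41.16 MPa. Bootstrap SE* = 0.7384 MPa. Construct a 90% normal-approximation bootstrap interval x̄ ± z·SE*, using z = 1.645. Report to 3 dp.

(39.945, 42.375)

Margin = 1.645 × 0.7384 = 1.2147
Interval: 41.16 ± 1.2147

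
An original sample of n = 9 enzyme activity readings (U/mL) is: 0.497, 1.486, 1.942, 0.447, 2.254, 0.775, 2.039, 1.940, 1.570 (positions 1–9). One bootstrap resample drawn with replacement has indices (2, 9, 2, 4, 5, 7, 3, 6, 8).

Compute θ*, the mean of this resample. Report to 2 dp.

Resample values: 1.486, 1.570, 1.486, 0.447, 2.254, 2.039, 1.942, 0.775, 1.940.
Mean = (1.486 + 1.570 + 1.486 + 0.447 + 2.254 + 2.039 + 1.942 + 0.775 + 1.940) / 9 = 13.9390 / 9 = 1.55

θ* = 1.55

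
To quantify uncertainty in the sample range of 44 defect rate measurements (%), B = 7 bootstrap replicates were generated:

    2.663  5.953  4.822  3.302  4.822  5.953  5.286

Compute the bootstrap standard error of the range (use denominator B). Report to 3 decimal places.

SE* = 1.172

Bootstrap SE is the standard deviation of the 7 replicate ranges.
Mean of replicates: (2.663 + 5.953 + 4.822 + 3.302 + 4.822 + 5.953 + 5.286) / 7 = 32.8010 / 7 = 4.6859
Sum of squared deviations: (−2.0229)² + (+1.2671)² + (+0.1361)² + (−1.3839)² + (+0.1361)² + (+1.2671)² + (+0.6001)² = 9.6156
Variance = 9.6156 / 7 = 1.3737
SE* = √1.3737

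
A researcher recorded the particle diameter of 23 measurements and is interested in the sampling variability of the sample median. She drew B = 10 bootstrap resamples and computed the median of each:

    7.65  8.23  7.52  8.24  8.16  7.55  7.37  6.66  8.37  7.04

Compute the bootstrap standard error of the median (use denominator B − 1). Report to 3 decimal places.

Bootstrap SE is the standard deviation of the 10 replicate medians.
Mean of replicates: (7.65 + 8.23 + 7.52 + 8.24 + 8.16 + 7.55 + 7.37 + 6.66 + 8.37 + 7.04) / 10 = 76.7900 / 10 = 7.6790
Sum of squared deviations: (−0.0290)² + (+0.5510)² + (−0.1590)² + (+0.5610)² + (+0.4810)² + (−0.1290)² + (−0.3090)² + (−1.0190)² + (+0.6910)² + (−0.6390)² = 2.9121
Variance = 2.9121 / 9 = 0.3236
SE* = √0.3236

SE* = 0.569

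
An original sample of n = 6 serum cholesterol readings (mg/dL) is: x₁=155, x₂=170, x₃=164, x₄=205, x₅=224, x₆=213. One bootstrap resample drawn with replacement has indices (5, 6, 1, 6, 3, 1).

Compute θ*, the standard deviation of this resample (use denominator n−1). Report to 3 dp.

θ* = 32.549

Resample values: 224, 213, 155, 213, 164, 155.
Mean = 187.3333; sum of squared deviations = 5297.3333
s² = 5297.3333 / 5 = 1059.4667
s = √1059.4667 = 32.549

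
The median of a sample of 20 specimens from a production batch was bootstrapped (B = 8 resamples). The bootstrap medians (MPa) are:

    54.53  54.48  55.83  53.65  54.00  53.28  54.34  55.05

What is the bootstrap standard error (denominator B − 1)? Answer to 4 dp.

SE* = 0.7992

Bootstrap SE is the standard deviation of the 8 replicate medians.
Mean of replicates: (54.53 + 54.48 + 55.83 + 53.65 + 54.00 + 53.28 + 54.34 + 55.05) / 8 = 435.16000 / 8 = 54.39500
Sum of squared deviations: (+0.13500)² + (+0.08500)² + (+1.43500)² + (−0.74500)² + (−0.39500)² + (−1.11500)² + (−0.05500)² + (+0.65500)² = 4.47100
Variance = 4.47100 / 7 = 0.63871
SE* = √0.63871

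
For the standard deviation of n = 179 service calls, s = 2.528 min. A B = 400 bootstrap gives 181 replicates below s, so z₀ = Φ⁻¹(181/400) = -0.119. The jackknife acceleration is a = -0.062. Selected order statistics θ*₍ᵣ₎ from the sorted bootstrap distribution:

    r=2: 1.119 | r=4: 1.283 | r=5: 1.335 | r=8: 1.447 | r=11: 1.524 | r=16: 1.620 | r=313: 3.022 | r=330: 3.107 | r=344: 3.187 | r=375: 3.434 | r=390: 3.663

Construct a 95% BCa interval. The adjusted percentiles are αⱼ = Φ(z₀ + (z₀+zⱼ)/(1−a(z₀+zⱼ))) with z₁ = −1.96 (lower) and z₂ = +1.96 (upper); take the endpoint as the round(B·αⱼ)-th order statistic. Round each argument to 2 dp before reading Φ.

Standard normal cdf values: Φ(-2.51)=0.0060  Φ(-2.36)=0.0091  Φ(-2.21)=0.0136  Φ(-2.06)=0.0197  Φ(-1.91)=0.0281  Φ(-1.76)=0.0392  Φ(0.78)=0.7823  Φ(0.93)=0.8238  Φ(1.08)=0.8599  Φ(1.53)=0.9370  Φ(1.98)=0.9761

Lower: z₀ + z₁ = -0.119 + (-1.960) = -2.079; 1 − a(z₀+z₁) = 1 − (-0.062)(-2.079) = 0.8711; argument = -0.119 + (-2.079)/0.8711 = -2.5056 → -2.51.
α₁ = Φ(-2.51) = 0.0060; rank = round(400 × 0.0060) = 2; θ*₍2₎ = 1.119.
Upper: z₀ + z₂ = 1.841; 1 − a(z₀+z₂) = 1.1141; argument = 1.5334 → 1.53; α₂ = 0.9370; rank = 375; θ*₍375₎ = 3.434.

(1.119, 3.434)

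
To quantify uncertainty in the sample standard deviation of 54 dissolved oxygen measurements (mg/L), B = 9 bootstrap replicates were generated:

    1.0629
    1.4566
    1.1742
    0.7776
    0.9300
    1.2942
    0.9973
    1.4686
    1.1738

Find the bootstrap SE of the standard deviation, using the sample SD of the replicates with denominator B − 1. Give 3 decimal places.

SE* = 0.233

Bootstrap SE is the standard deviation of the 9 replicate standard deviations.
Mean of replicates: (1.0629 + 1.4566 + 1.1742 + 0.7776 + 0.9300 + 1.2942 + 0.9973 + 1.4686 + 1.1738) / 9 = 10.33520 / 9 = 1.14836
Sum of squared deviations: (−0.08546)² + (+0.30824)² + (+0.02584)² + (−0.37076)² + (−0.21836)² + (+0.14584)² + (−0.15106)² + (+0.32024)² + (+0.02544)² = 0.43542
Variance = 0.43542 / 8 = 0.05443
SE* = √0.05443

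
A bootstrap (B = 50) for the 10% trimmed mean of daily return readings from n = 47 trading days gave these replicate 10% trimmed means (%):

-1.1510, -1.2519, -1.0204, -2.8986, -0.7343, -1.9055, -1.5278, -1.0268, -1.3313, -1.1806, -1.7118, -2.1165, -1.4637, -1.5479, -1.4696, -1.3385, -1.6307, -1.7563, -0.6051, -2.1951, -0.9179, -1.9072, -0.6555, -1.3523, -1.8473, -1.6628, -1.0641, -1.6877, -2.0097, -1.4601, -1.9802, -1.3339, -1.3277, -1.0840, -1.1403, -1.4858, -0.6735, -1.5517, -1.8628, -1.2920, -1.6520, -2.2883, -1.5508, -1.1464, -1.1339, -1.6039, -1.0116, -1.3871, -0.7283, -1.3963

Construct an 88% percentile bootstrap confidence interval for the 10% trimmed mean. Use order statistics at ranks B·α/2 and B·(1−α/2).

Sorted replicates: -2.8986, -2.2883, -2.1951, -2.1165, -2.0097, -1.9802, -1.9072, -1.9055, -1.8628, -1.8473, -1.7563, -1.7118, -1.6877, -1.6628, -1.6520, -1.6307, -1.6039, -1.5517, -1.5508, -1.5479, -1.5278, -1.4858, -1.4696, -1.4637, -1.4601, -1.3963, -1.3871, -1.3523, -1.3385, -1.3339, -1.3313, -1.3277, -1.2920, -1.2519, -1.1806, -1.1510, -1.1464, -1.1403, -1.1339, -1.0840, -1.0641, -1.0268, -1.0204, -1.0116, -0.9179, -0.7343, -0.7283, -0.6735, -0.6555, -0.6051
α = 0.12; lower rank = 50 × 0.060 = 3; upper rank = 50 × 0.940 = 47.
The 3rd smallest replicate is -2.1951; the 47th is -0.7283.

(-2.1951, -0.7283)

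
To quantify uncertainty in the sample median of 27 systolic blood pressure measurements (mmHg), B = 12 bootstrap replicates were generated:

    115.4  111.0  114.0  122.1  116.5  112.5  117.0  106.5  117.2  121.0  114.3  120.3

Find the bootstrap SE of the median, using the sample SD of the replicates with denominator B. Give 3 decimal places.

SE* = 4.249

Bootstrap SE is the standard deviation of the 12 replicate medians.
Mean of replicates: (115.4 + 111.0 + 114.0 + 122.1 + 116.5 + 112.5 + 117.0 + 106.5 + 117.2 + 121.0 + 114.3 + 120.3) / 12 = 1387.8000 / 12 = 115.6500
Sum of squared deviations: (−0.2500)² + (−4.6500)² + (−1.6500)² + (+6.4500)² + (+0.8500)² + (−3.1500)² + (+1.3500)² + (−9.1500)² + (+1.5500)² + (+5.3500)² + (−1.3500)² + (+4.6500)² = 216.6700
Variance = 216.6700 / 12 = 18.0558
SE* = √18.0558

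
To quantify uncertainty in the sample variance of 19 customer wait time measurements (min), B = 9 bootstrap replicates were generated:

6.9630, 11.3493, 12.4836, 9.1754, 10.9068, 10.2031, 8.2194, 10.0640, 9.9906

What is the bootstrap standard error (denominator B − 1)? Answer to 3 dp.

SE* = 1.654

Bootstrap SE is the standard deviation of the 9 replicate variances.
Mean of replicates: (6.9630 + 11.3493 + 12.4836 + 9.1754 + 10.9068 + 10.2031 + 8.2194 + 10.0640 + 9.9906) / 9 = 89.35520 / 9 = 9.92836
Sum of squared deviations: (−2.96536)² + (+1.42094)² + (+2.55524)² + (−0.75296)² + (+0.97844)² + (+0.27474)² + (−1.70896)² + (+0.13564)² + (+0.06224)² = 21.88427
Variance = 21.88427 / 8 = 2.73553
SE* = √2.73553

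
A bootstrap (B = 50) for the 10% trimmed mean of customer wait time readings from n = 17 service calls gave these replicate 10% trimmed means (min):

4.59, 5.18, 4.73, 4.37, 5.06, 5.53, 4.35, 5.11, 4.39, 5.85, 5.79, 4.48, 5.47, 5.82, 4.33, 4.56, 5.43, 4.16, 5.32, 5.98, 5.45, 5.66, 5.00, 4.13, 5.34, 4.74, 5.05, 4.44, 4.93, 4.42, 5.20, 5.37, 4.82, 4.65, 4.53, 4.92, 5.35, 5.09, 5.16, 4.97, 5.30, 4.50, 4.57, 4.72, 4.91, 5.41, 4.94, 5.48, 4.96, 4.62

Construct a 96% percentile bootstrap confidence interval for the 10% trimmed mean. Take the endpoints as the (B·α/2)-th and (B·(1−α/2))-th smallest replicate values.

Sorted replicates: 4.13, 4.16, 4.33, 4.35, 4.37, 4.39, 4.42, 4.44, 4.48, 4.50, 4.53, 4.56, 4.57, 4.59, 4.62, 4.65, 4.72, 4.73, 4.74, 4.82, 4.91, 4.92, 4.93, 4.94, 4.96, 4.97, 5.00, 5.05, 5.06, 5.09, 5.11, 5.16, 5.18, 5.20, 5.30, 5.32, 5.34, 5.35, 5.37, 5.41, 5.43, 5.45, 5.47, 5.48, 5.53, 5.66, 5.79, 5.82, 5.85, 5.98
α = 0.04; lower rank = 50 × 0.020 = 1; upper rank = 50 × 0.980 = 49.
The 1st smallest replicate is 4.13; the 49th is 5.85.

(4.13, 5.85)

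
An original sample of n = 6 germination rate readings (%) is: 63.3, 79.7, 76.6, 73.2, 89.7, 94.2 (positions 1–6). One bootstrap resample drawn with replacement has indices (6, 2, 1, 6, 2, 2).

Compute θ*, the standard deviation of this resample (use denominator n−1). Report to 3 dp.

θ* = 11.515

Resample values: 94.2, 79.7, 63.3, 94.2, 79.7, 79.7.
Mean = 81.8000; sum of squared deviations = 663.0000
s² = 663.0000 / 5 = 132.6000
s = √132.6000 = 11.515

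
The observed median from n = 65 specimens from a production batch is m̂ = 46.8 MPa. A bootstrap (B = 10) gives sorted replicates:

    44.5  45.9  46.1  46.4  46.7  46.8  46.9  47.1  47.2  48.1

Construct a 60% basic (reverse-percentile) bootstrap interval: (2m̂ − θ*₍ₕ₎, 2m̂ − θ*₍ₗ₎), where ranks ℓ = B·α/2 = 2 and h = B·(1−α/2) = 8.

(46.5, 47.7)

Percentile endpoints at ranks 2 and 8: θ*₍2₎ = 45.9, θ*₍8₎ = 47.1.
Basic interval reflects these around m̂:
  lower = 2 × 46.8 − 47.1 = 46.5
  upper = 2 × 46.8 − 45.9 = 47.7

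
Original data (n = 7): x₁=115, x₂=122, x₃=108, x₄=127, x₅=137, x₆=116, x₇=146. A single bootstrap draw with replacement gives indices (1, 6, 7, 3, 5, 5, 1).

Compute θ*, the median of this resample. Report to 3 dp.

Resample values: 115, 116, 146, 108, 137, 137, 115.
Sorted: 108, 115, 115, 116, 137, 137, 146
Median = middle value = 116.000

θ* = 116.000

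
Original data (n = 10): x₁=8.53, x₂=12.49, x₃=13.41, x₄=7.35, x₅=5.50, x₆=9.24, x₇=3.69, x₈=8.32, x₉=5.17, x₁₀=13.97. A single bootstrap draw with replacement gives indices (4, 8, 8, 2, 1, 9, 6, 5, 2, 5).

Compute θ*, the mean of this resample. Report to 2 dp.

Resample values: 7.35, 8.32, 8.32, 12.49, 8.53, 5.17, 9.24, 5.50, 12.49, 5.50.
Mean = (7.35 + 8.32 + 8.32 + 12.49 + 8.53 + 5.17 + 9.24 + 5.50 + 12.49 + 5.50) / 10 = 82.910 / 10 = 8.29

θ* = 8.29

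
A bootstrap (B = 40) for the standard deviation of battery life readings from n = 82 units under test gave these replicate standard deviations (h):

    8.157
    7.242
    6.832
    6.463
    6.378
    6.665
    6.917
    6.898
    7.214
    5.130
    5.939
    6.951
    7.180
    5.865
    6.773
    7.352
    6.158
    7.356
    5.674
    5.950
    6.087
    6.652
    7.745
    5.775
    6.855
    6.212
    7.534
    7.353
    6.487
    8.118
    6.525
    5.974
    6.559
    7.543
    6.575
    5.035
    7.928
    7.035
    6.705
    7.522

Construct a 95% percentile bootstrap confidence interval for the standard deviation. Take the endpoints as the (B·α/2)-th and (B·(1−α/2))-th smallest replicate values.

Sorted replicates: 5.035, 5.130, 5.674, 5.775, 5.865, 5.939, 5.950, 5.974, 6.087, 6.158, 6.212, 6.378, 6.463, 6.487, 6.525, 6.559, 6.575, 6.652, 6.665, 6.705, 6.773, 6.832, 6.855, 6.898, 6.917, 6.951, 7.035, 7.180, 7.214, 7.242, 7.352, 7.353, 7.356, 7.522, 7.534, 7.543, 7.745, 7.928, 8.118, 8.157
α = 0.05; lower rank = 40 × 0.025 = 1; upper rank = 40 × 0.975 = 39.
The 1st smallest replicate is 5.035; the 39th is 8.118.

(5.035, 8.118)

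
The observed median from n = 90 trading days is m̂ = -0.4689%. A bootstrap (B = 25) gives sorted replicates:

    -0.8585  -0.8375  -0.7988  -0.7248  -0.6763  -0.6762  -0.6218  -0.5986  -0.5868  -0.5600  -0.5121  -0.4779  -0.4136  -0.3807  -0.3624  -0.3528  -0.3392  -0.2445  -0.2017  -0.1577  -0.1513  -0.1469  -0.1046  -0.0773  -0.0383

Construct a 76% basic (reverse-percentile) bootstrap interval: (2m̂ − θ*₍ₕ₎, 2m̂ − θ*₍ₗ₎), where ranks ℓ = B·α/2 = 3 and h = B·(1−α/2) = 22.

Percentile endpoints at ranks 3 and 22: θ*₍3₎ = -0.7988, θ*₍22₎ = -0.1469.
Basic interval reflects these around m̂:
  lower = 2 × -0.4689 − -0.1469 = -0.7909
  upper = 2 × -0.4689 − -0.7988 = -0.1390

(-0.7909, -0.1390)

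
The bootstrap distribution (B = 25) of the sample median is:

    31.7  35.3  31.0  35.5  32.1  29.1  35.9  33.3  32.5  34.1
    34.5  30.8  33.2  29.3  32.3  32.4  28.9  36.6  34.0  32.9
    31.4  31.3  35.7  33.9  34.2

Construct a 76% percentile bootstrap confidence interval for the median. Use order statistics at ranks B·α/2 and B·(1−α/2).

(29.3, 35.5)

Sorted replicates: 28.9, 29.1, 29.3, 30.8, 31.0, 31.3, 31.4, 31.7, 32.1, 32.3, 32.4, 32.5, 32.9, 33.2, 33.3, 33.9, 34.0, 34.1, 34.2, 34.5, 35.3, 35.5, 35.7, 35.9, 36.6
α = 0.24; lower rank = 25 × 0.120 = 3; upper rank = 25 × 0.880 = 22.
The 3rd smallest replicate is 29.3; the 22nd is 35.5.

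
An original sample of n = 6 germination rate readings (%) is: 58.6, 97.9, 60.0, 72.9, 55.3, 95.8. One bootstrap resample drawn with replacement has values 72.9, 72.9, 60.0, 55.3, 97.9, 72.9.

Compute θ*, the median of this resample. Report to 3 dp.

Sorted: 55.3, 60.0, 72.9, 72.9, 72.9, 97.9
Median = average of the two middle values = 72.900

θ* = 72.900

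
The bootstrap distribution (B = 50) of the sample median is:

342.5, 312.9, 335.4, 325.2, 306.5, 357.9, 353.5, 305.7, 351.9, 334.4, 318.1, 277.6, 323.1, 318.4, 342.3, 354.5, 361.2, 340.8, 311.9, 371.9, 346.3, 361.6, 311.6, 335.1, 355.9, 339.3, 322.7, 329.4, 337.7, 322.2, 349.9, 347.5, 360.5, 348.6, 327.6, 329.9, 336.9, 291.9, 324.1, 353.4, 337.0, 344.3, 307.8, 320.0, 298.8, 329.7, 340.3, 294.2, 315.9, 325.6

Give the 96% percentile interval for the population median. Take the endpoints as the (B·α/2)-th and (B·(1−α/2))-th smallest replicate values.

(277.6, 361.6)

Sorted replicates: 277.6, 291.9, 294.2, 298.8, 305.7, 306.5, 307.8, 311.6, 311.9, 312.9, 315.9, 318.1, 318.4, 320.0, 322.2, 322.7, 323.1, 324.1, 325.2, 325.6, 327.6, 329.4, 329.7, 329.9, 334.4, 335.1, 335.4, 336.9, 337.0, 337.7, 339.3, 340.3, 340.8, 342.3, 342.5, 344.3, 346.3, 347.5, 348.6, 349.9, 351.9, 353.4, 353.5, 354.5, 355.9, 357.9, 360.5, 361.2, 361.6, 371.9
α = 0.04; lower rank = 50 × 0.020 = 1; upper rank = 50 × 0.980 = 49.
The 1st smallest replicate is 277.6; the 49th is 361.6.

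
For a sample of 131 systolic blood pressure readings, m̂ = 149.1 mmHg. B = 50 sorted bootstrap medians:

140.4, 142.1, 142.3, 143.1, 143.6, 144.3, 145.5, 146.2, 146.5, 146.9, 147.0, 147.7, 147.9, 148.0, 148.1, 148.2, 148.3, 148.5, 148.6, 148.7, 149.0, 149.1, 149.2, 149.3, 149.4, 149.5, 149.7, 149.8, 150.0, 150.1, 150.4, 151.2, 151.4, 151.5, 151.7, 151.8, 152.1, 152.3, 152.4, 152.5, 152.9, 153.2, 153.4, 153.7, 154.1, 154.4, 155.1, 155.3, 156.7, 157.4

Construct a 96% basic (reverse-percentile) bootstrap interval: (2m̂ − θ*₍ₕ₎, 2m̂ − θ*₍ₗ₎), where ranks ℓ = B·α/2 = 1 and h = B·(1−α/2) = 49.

Percentile endpoints at ranks 1 and 49: θ*₍1₎ = 140.4, θ*₍49₎ = 156.7.
Basic interval reflects these around m̂:
  lower = 2 × 149.1 − 156.7 = 141.5
  upper = 2 × 149.1 − 140.4 = 157.8

(141.5, 157.8)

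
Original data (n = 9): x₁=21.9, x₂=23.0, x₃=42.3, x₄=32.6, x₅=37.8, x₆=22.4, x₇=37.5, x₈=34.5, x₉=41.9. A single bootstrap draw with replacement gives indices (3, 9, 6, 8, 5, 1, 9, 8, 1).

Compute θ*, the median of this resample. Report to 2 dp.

Resample values: 42.3, 41.9, 22.4, 34.5, 37.8, 21.9, 41.9, 34.5, 21.9.
Sorted: 21.9, 21.9, 22.4, 34.5, 34.5, 37.8, 41.9, 41.9, 42.3
Median = middle value = 34.50

θ* = 34.50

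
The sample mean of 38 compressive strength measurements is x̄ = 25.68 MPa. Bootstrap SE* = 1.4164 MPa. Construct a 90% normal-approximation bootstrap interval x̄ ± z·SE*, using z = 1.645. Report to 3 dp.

Margin = 1.645 × 1.4164 = 2.3300
Interval: 25.68 ± 2.3300

(23.350, 28.010)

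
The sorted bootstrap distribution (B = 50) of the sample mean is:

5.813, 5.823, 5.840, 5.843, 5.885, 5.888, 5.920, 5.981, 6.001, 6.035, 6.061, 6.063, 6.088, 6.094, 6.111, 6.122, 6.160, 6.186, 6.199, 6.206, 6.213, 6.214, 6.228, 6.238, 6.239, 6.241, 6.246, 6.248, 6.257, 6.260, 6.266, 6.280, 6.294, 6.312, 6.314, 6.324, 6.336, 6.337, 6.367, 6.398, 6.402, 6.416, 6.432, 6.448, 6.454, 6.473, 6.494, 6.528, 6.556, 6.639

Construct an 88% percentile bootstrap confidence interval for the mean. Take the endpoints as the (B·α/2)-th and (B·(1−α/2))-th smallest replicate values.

α = 0.12; lower rank = 50 × 0.060 = 3; upper rank = 50 × 0.940 = 47.
The 3rd smallest replicate is 5.840; the 47th is 6.494.

(5.840, 6.494)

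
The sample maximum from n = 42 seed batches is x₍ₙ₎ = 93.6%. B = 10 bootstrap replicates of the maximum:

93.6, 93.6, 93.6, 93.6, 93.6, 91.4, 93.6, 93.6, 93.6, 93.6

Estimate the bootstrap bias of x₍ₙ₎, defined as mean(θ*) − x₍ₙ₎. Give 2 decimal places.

bias = −0.22

mean(θ*) = (93.6 + 93.6 + 93.6 + 93.6 + 93.6 + 91.4 + 93.6 + 93.6 + 93.6 + 93.6) / 10 = 93.380
bias = 93.380 − 93.6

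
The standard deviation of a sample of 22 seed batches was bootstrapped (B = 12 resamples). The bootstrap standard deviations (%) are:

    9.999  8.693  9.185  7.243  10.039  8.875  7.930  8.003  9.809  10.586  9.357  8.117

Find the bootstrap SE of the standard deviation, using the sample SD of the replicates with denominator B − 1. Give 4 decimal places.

Bootstrap SE is the standard deviation of the 12 replicate standard deviations.
Mean of replicates: (9.999 + 8.693 + 9.185 + 7.243 + 10.039 + 8.875 + 7.930 + 8.003 + 9.809 + 10.586 + 9.357 + 8.117) / 12 = 107.83600 / 12 = 8.98633
Sum of squared deviations: (+1.01267)² + (−0.29333)² + (+0.19867)² + (−1.74333)² + (+1.05267)² + (−0.11133)² + (−1.05633)² + (−0.98333)² + (+0.82267)² + (+1.59967)² + (+0.37067)² + (−0.86933)² = 11.52235
Variance = 11.52235 / 11 = 1.04749
SE* = √1.04749

SE* = 1.0235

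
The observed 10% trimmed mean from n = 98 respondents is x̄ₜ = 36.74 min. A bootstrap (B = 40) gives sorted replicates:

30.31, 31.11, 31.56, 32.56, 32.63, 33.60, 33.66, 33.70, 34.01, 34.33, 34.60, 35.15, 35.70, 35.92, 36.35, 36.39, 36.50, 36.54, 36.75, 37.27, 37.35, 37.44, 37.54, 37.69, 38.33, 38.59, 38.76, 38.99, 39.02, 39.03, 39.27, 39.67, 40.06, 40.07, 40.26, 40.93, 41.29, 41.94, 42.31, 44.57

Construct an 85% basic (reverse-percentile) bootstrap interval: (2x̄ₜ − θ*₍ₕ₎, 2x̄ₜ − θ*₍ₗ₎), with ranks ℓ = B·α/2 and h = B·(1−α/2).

Percentile endpoints at ranks 3 and 37: θ*₍3₎ = 31.56, θ*₍37₎ = 41.29.
Basic interval reflects these around x̄ₜ:
  lower = 2 × 36.74 − 41.29 = 32.19
  upper = 2 × 36.74 − 31.56 = 41.92

(32.19, 41.92)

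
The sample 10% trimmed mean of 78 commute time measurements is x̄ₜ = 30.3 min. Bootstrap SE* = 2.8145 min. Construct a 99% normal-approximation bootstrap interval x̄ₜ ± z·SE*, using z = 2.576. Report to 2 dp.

(23.05, 37.55)

Margin = 2.576 × 2.8145 = 7.250
Interval: 30.3 ± 7.250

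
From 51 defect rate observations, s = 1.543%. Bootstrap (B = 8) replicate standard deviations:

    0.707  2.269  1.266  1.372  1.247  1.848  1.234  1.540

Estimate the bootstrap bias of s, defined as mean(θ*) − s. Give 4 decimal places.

mean(θ*) = (0.707 + 2.269 + 1.266 + 1.372 + 1.247 + 1.848 + 1.234 + 1.540) / 8 = 1.43538
bias = 1.43538 − 1.543

bias = −0.1076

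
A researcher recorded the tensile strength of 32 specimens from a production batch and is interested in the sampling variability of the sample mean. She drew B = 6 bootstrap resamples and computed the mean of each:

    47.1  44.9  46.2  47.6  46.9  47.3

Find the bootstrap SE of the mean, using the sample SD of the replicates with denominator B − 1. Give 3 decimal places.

Bootstrap SE is the standard deviation of the 6 replicate means.
Mean of replicates: (47.1 + 44.9 + 46.2 + 47.6 + 46.9 + 47.3) / 6 = 280.0000 / 6 = 46.6667
Sum of squared deviations: (+0.4333)² + (−1.7667)² + (−0.4667)² + (+0.9333)² + (+0.2333)² + (+0.6333)² = 4.8533
Variance = 4.8533 / 5 = 0.9707
SE* = √0.9707

SE* = 0.985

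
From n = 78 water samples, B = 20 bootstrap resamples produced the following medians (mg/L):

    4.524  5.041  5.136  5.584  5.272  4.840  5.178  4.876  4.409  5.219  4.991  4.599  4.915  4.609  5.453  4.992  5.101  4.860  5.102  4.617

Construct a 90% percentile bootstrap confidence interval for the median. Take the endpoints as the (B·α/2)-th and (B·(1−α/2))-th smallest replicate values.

Sorted replicates: 4.409, 4.524, 4.599, 4.609, 4.617, 4.840, 4.860, 4.876, 4.915, 4.991, 4.992, 5.041, 5.101, 5.102, 5.136, 5.178, 5.219, 5.272, 5.453, 5.584
α = 0.10; lower rank = 20 × 0.050 = 1; upper rank = 20 × 0.950 = 19.
The 1st smallest replicate is 4.409; the 19th is 5.453.

(4.409, 5.453)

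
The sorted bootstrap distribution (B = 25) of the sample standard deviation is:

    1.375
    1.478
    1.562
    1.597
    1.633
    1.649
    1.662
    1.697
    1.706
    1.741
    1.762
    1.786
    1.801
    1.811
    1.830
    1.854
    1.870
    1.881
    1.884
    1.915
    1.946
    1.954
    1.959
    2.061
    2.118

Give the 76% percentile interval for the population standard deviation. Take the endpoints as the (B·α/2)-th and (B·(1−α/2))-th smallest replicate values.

(1.562, 1.954)

α = 0.24; lower rank = 25 × 0.120 = 3; upper rank = 25 × 0.880 = 22.
The 3rd smallest replicate is 1.562; the 22nd is 1.954.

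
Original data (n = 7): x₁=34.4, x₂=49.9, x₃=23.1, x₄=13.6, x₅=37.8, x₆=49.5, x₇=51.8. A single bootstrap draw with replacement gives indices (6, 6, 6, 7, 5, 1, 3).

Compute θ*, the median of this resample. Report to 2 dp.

θ* = 49.50

Resample values: 49.5, 49.5, 49.5, 51.8, 37.8, 34.4, 23.1.
Sorted: 23.1, 34.4, 37.8, 49.5, 49.5, 49.5, 51.8
Median = middle value = 49.50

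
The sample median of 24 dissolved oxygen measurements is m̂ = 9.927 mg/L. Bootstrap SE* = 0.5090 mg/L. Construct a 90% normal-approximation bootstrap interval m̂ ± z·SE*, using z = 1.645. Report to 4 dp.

Margin = 1.645 × 0.5090 = 0.83731
Interval: 9.927 ± 0.83731

(9.0897, 10.7643)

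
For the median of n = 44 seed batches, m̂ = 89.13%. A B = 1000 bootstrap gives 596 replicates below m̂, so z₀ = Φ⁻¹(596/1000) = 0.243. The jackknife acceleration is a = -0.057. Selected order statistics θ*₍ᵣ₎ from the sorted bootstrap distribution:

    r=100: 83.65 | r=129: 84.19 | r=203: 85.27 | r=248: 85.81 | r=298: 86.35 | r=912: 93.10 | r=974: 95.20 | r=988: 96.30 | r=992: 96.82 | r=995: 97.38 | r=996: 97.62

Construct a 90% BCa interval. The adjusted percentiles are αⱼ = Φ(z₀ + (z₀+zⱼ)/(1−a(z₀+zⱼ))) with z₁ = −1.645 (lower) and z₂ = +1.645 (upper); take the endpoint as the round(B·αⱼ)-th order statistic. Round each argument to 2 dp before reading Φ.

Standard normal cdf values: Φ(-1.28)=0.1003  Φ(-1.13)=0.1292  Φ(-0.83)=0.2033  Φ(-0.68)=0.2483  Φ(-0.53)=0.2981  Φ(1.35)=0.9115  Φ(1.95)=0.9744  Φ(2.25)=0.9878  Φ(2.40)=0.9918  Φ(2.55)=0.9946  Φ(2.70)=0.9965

Lower: z₀ + z₁ = 0.243 + (-1.645) = -1.402; 1 − a(z₀+z₁) = 1 − (-0.057)(-1.402) = 0.9201; argument = 0.243 + (-1.402)/0.9201 = -1.2808 → -1.28.
α₁ = Φ(-1.28) = 0.1003; rank = round(1000 × 0.1003) = 100; θ*₍100₎ = 83.65.
Upper: z₀ + z₂ = 1.888; 1 − a(z₀+z₂) = 1.1076; argument = 1.9476 → 1.95; α₂ = 0.9744; rank = 974; θ*₍974₎ = 95.20.

(83.65, 95.20)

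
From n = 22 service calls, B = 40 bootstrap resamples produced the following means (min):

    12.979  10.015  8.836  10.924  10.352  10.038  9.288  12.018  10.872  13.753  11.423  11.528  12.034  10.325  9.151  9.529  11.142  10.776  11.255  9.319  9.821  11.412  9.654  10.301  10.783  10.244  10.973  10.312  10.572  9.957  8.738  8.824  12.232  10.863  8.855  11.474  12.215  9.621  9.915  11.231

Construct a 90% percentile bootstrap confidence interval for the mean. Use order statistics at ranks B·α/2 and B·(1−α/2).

Sorted replicates: 8.738, 8.824, 8.836, 8.855, 9.151, 9.288, 9.319, 9.529, 9.621, 9.654, 9.821, 9.915, 9.957, 10.015, 10.038, 10.244, 10.301, 10.312, 10.325, 10.352, 10.572, 10.776, 10.783, 10.863, 10.872, 10.924, 10.973, 11.142, 11.231, 11.255, 11.412, 11.423, 11.474, 11.528, 12.018, 12.034, 12.215, 12.232, 12.979, 13.753
α = 0.10; lower rank = 40 × 0.050 = 2; upper rank = 40 × 0.950 = 38.
The 2nd smallest replicate is 8.824; the 38th is 12.232.

(8.824, 12.232)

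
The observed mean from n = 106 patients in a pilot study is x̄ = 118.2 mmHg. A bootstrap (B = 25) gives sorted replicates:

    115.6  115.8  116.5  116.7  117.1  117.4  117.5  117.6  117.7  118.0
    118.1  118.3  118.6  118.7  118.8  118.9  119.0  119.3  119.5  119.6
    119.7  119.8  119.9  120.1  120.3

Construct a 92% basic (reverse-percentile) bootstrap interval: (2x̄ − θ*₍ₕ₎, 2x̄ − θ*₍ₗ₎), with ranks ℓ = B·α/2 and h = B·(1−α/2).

Percentile endpoints at ranks 1 and 24: θ*₍1₎ = 115.6, θ*₍24₎ = 120.1.
Basic interval reflects these around x̄:
  lower = 2 × 118.2 − 120.1 = 116.3
  upper = 2 × 118.2 − 115.6 = 120.8

(116.3, 120.8)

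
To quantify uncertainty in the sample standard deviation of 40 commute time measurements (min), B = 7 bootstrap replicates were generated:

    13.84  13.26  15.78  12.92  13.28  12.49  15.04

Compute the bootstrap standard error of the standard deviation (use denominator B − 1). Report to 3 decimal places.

Bootstrap SE is the standard deviation of the 7 replicate standard deviations.
Mean of replicates: (13.84 + 13.26 + 15.78 + 12.92 + 13.28 + 12.49 + 15.04) / 7 = 96.6100 / 7 = 13.8014
Sum of squared deviations: (+0.0386)² + (−0.5414)² + (+1.9786)² + (−0.8814)² + (−0.5214)² + (−1.3114)² + (+1.2386)² = 8.5121
Variance = 8.5121 / 6 = 1.4187
SE* = √1.4187

SE* = 1.191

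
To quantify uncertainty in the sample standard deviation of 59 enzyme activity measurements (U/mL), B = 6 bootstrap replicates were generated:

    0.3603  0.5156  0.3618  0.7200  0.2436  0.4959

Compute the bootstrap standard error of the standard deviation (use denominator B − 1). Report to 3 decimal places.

SE* = 0.166

Bootstrap SE is the standard deviation of the 6 replicate standard deviations.
Mean of replicates: (0.3603 + 0.5156 + 0.3618 + 0.7200 + 0.2436 + 0.4959) / 6 = 2.69720 / 6 = 0.44953
Sum of squared deviations: (−0.08923)² + (+0.06607)² + (−0.08773)² + (+0.27047)² + (−0.20593)² + (+0.04637)² = 0.13774
Variance = 0.13774 / 5 = 0.02755
SE* = √0.02755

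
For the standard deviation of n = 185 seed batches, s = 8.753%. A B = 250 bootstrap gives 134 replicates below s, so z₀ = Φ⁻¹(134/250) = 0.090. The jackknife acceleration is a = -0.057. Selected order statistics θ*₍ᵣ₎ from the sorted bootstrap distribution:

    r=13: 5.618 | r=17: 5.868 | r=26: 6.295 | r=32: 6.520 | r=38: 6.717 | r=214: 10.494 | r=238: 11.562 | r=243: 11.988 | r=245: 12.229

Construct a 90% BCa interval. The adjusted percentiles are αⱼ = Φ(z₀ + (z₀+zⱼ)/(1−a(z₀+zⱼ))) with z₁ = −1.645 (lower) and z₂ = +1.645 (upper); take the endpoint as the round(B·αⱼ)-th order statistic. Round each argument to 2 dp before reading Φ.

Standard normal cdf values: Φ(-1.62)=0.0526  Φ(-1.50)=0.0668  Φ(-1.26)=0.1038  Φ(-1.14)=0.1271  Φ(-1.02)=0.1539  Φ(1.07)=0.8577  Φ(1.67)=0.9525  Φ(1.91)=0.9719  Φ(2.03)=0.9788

Lower: z₀ + z₁ = 0.090 + (-1.645) = -1.555; 1 − a(z₀+z₁) = 1 − (-0.057)(-1.555) = 0.9114; argument = 0.090 + (-1.555)/0.9114 = -1.6162 → -1.62.
α₁ = Φ(-1.62) = 0.0526; rank = round(250 × 0.0526) = 13; θ*₍13₎ = 5.618.
Upper: z₀ + z₂ = 1.735; 1 − a(z₀+z₂) = 1.0989; argument = 1.6689 → 1.67; α₂ = 0.9525; rank = 238; θ*₍238₎ = 11.562.

(5.618, 11.562)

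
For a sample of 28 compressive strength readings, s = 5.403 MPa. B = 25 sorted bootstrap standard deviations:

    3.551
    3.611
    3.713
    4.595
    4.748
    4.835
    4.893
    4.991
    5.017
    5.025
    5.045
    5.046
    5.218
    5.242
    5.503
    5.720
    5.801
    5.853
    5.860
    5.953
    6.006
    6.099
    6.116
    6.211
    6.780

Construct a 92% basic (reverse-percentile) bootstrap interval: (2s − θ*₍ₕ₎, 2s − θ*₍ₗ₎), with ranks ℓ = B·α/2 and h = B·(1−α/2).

Percentile endpoints at ranks 1 and 24: θ*₍1₎ = 3.551, θ*₍24₎ = 6.211.
Basic interval reflects these around s:
  lower = 2 × 5.403 − 6.211 = 4.595
  upper = 2 × 5.403 − 3.551 = 7.255

(4.595, 7.255)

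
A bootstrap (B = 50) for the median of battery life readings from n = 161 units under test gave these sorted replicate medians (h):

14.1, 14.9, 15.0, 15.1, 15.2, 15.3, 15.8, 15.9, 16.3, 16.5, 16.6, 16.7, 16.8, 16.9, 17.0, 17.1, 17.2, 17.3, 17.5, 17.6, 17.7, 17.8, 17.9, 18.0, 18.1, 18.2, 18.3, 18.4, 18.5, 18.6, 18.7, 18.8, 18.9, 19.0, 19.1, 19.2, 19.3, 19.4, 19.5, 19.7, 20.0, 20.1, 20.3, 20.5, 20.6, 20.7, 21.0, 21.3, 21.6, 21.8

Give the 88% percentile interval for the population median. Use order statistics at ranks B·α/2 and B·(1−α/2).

α = 0.12; lower rank = 50 × 0.060 = 3; upper rank = 50 × 0.940 = 47.
The 3rd smallest replicate is 15.0; the 47th is 21.0.

(15.0, 21.0)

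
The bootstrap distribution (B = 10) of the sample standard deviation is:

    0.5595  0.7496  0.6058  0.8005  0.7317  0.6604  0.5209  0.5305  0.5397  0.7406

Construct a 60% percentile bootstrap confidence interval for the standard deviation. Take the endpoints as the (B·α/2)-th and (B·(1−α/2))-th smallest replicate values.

Sorted replicates: 0.5209, 0.5305, 0.5397, 0.5595, 0.6058, 0.6604, 0.7317, 0.7406, 0.7496, 0.8005
α = 0.40; lower rank = 10 × 0.200 = 2; upper rank = 10 × 0.800 = 8.
The 2nd smallest replicate is 0.5305; the 8th is 0.7406.

(0.5305, 0.7406)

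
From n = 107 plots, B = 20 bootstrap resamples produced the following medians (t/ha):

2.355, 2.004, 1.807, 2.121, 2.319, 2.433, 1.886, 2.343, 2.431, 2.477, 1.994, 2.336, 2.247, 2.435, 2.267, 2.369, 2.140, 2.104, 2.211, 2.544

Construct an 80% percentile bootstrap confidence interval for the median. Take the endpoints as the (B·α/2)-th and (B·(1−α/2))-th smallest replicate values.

(1.886, 2.435)

Sorted replicates: 1.807, 1.886, 1.994, 2.004, 2.104, 2.121, 2.140, 2.211, 2.247, 2.267, 2.319, 2.336, 2.343, 2.355, 2.369, 2.431, 2.433, 2.435, 2.477, 2.544
α = 0.20; lower rank = 20 × 0.100 = 2; upper rank = 20 × 0.900 = 18.
The 2nd smallest replicate is 1.886; the 18th is 2.435.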